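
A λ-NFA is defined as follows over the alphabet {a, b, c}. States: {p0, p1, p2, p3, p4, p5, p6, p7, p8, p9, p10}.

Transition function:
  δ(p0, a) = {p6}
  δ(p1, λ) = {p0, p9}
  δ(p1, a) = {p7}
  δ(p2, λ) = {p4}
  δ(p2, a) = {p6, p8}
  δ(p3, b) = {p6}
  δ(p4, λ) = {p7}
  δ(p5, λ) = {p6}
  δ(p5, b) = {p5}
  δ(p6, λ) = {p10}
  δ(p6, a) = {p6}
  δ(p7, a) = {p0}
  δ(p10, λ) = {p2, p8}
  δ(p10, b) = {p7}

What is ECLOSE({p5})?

Start with {p5}.
From p5 via λ: add p6.
From p6 via λ: add p10.
From p10 via λ: add p2, p8.
From p2 via λ: add p4.
From p4 via λ: add p7.
No new states can be added; the closed set is {p2, p4, p5, p6, p7, p8, p10}.

{p2, p4, p5, p6, p7, p8, p10}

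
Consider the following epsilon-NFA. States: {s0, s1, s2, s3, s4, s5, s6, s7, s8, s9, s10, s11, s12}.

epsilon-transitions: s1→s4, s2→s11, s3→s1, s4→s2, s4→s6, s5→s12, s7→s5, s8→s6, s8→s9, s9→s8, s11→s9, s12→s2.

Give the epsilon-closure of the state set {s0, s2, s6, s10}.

Start with {s0, s2, s6, s10}.
From s2 via epsilon: add s11.
From s11 via epsilon: add s9.
From s9 via epsilon: add s8.
No new states can be added; the closed set is {s0, s2, s6, s8, s9, s10, s11}.

{s0, s2, s6, s8, s9, s10, s11}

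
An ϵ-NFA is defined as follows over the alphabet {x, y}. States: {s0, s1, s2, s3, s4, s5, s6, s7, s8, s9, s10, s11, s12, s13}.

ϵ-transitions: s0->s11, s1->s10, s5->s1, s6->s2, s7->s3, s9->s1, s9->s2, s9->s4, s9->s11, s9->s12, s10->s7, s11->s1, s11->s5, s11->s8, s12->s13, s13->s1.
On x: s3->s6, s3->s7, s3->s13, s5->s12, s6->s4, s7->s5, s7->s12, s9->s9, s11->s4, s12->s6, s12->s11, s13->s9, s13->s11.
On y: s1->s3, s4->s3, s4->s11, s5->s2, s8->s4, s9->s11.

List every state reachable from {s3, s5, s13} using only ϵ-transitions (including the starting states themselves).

{s1, s3, s5, s7, s10, s13}

Start with {s3, s5, s13}.
From s5 via ϵ: add s1.
From s1 via ϵ: add s10.
From s10 via ϵ: add s7.
No new states can be added; the closed set is {s1, s3, s5, s7, s10, s13}.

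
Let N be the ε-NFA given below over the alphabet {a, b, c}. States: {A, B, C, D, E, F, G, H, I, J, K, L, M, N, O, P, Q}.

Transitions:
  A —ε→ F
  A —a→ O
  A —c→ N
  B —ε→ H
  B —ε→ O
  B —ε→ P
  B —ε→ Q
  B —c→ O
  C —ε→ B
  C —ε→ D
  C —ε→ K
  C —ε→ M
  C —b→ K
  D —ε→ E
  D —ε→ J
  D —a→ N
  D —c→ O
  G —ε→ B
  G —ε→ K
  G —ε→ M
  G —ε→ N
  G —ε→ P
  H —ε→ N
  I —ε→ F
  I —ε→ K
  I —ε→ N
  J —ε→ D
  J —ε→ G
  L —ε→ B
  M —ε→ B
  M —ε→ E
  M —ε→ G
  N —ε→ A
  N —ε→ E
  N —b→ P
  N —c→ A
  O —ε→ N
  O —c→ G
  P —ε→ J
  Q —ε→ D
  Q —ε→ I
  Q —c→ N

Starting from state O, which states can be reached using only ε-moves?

Start with {O}.
From O via ε: add N.
From N via ε: add A, E.
From A via ε: add F.
No new states can be added; the closed set is {A, E, F, N, O}.

{A, E, F, N, O}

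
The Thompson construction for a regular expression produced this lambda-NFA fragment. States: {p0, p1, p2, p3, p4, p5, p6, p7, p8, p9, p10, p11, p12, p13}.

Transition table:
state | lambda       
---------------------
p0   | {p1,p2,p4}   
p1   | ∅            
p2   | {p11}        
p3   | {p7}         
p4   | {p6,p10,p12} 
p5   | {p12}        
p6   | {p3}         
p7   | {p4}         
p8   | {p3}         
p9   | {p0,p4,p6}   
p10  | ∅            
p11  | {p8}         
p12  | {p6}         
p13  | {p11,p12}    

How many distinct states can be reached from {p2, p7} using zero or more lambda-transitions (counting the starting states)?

Start with {p2, p7}.
From p2 via lambda: add p11.
From p7 via lambda: add p4.
From p4 via lambda: add p6, p10, p12.
From p11 via lambda: add p8.
From p6 via lambda: add p3.
lambda-closure = {p2, p3, p4, p6, p7, p8, p10, p11, p12}, which has 9 states.

9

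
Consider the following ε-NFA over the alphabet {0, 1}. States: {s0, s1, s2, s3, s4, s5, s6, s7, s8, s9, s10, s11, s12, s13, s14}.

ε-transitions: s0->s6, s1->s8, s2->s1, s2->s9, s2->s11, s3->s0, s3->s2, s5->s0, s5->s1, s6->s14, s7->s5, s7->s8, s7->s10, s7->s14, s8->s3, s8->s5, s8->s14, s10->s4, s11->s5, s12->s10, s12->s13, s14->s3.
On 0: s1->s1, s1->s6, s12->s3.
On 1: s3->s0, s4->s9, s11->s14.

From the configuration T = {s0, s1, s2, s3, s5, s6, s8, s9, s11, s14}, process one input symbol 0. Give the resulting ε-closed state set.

{s0, s1, s2, s3, s5, s6, s8, s9, s11, s14}

s1 on 0 → {s1, s6}.
No 0-transition from s0, s2, s3, s5, s6, s8, s9, s11, s14.
Union after reading 0: {s1, s6}.
Now take the ε-closure:
From s1 via ε: add s8.
From s6 via ε: add s14.
From s8 via ε: add s3, s5.
From s3 via ε: add s0, s2.
From s2 via ε: add s9, s11.
No new states can be added; the closed set is {s0, s1, s2, s3, s5, s6, s8, s9, s11, s14}.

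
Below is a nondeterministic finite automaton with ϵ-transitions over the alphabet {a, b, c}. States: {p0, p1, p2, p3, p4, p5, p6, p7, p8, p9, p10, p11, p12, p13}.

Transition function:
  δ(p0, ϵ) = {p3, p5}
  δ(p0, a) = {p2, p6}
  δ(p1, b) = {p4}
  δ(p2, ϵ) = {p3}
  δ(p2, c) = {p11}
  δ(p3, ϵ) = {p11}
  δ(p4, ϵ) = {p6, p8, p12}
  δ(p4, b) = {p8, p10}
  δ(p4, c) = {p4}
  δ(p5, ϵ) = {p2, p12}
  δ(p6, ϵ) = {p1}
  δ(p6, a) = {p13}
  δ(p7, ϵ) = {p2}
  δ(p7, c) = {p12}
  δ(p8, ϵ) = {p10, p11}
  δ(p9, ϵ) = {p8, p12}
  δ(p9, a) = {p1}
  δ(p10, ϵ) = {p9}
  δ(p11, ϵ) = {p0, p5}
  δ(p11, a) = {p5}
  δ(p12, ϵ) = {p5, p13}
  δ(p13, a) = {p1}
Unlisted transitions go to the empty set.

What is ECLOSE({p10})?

Start with {p10}.
From p10 via ϵ: add p9.
From p9 via ϵ: add p8, p12.
From p8 via ϵ: add p11.
From p12 via ϵ: add p5, p13.
From p5 via ϵ: add p2.
From p11 via ϵ: add p0.
From p0 via ϵ: add p3.
No new states can be added; the closed set is {p0, p2, p3, p5, p8, p9, p10, p11, p12, p13}.

{p0, p2, p3, p5, p8, p9, p10, p11, p12, p13}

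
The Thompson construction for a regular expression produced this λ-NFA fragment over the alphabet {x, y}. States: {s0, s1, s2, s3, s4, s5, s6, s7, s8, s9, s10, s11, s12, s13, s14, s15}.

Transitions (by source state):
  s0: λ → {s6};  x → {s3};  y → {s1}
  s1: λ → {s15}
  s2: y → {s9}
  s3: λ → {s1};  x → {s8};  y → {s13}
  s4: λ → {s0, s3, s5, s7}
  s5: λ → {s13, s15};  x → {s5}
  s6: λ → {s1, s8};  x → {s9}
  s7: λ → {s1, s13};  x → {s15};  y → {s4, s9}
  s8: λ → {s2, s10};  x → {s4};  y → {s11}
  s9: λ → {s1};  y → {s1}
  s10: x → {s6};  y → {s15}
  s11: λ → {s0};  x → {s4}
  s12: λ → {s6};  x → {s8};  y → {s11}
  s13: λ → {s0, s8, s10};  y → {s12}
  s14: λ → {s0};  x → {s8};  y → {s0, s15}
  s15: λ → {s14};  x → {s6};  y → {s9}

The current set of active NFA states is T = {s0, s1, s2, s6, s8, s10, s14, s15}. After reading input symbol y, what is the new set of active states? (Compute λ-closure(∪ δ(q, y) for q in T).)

s0 on y → {s1}.
s2 on y → {s9}.
s8 on y → {s11}.
s10 on y → {s15}.
s14 on y → {s0, s15}.
s15 on y → {s9}.
No y-transition from s1, s6.
Union after reading y: {s0, s1, s9, s11, s15}.
Now take the λ-closure:
From s0 via λ: add s6.
From s15 via λ: add s14.
From s6 via λ: add s8.
From s8 via λ: add s2, s10.
No new states can be added; the closed set is {s0, s1, s2, s6, s8, s9, s10, s11, s14, s15}.

{s0, s1, s2, s6, s8, s9, s10, s11, s14, s15}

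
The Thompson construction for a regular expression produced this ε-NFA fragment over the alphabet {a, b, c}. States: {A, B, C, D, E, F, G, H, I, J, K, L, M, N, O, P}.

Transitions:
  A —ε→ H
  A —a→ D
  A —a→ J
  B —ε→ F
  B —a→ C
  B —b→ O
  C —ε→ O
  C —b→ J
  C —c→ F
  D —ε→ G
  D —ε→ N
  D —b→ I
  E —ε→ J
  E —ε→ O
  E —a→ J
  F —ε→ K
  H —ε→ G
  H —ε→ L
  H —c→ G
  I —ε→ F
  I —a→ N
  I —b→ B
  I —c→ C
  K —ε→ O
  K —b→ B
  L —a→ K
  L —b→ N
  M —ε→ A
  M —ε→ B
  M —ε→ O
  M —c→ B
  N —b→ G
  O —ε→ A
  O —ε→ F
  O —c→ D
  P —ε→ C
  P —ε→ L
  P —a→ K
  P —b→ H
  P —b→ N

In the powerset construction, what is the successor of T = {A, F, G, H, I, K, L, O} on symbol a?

{A, D, F, G, H, J, K, L, N, O}

A on a → {D, J}.
I on a → {N}.
L on a → {K}.
No a-transition from F, G, H, K, O.
Union after reading a: {D, J, K, N}.
Now take the ε-closure:
From D via ε: add G.
From K via ε: add O.
From O via ε: add A, F.
From A via ε: add H.
From H via ε: add L.
No new states can be added; the closed set is {A, D, F, G, H, J, K, L, N, O}.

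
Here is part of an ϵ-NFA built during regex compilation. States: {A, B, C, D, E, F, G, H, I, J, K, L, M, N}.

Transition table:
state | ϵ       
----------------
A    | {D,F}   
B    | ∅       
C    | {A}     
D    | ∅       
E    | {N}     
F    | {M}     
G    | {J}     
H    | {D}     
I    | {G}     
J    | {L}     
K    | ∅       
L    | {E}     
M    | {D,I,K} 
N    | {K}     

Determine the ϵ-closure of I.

Start with {I}.
From I via ϵ: add G.
From G via ϵ: add J.
From J via ϵ: add L.
From L via ϵ: add E.
From E via ϵ: add N.
From N via ϵ: add K.
No new states can be added; the closed set is {E, G, I, J, K, L, N}.

{E, G, I, J, K, L, N}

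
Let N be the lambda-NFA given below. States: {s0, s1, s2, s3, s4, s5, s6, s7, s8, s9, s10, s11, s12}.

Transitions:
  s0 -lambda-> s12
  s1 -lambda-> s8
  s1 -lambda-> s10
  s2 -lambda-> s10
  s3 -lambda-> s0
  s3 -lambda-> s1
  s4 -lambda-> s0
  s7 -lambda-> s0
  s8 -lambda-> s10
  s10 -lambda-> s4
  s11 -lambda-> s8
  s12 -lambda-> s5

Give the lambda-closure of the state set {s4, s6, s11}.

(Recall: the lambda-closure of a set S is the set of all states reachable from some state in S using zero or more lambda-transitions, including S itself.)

Start with {s4, s6, s11}.
From s4 via lambda: add s0.
From s11 via lambda: add s8.
From s0 via lambda: add s12.
From s8 via lambda: add s10.
From s12 via lambda: add s5.
No new states can be added; the closed set is {s0, s4, s5, s6, s8, s10, s11, s12}.

{s0, s4, s5, s6, s8, s10, s11, s12}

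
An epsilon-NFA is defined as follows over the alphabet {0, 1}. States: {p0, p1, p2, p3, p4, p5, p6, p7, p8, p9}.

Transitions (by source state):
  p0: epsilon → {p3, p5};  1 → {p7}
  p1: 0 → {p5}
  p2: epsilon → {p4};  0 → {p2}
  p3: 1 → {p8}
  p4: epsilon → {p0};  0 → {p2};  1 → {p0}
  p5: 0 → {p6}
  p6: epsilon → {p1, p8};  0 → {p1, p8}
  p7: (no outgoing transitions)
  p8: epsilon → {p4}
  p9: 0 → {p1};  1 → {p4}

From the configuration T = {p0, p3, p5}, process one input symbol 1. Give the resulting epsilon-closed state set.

{p0, p3, p4, p5, p7, p8}

p0 on 1 → {p7}.
p3 on 1 → {p8}.
No 1-transition from p5.
Union after reading 1: {p7, p8}.
Now take the epsilon-closure:
From p8 via epsilon: add p4.
From p4 via epsilon: add p0.
From p0 via epsilon: add p3, p5.
No new states can be added; the closed set is {p0, p3, p4, p5, p7, p8}.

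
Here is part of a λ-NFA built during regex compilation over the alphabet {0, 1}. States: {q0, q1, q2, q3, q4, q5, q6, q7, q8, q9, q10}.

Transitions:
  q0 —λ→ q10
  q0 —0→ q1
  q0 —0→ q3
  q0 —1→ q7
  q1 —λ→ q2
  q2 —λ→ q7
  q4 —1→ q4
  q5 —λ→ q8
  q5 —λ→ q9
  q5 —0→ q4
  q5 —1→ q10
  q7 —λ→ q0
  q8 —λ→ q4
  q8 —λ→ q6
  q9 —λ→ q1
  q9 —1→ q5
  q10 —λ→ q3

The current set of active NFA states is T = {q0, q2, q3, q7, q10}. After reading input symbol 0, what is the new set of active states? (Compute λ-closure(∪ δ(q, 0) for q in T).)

q0 on 0 → {q1, q3}.
No 0-transition from q2, q3, q7, q10.
Union after reading 0: {q1, q3}.
Now take the λ-closure:
From q1 via λ: add q2.
From q2 via λ: add q7.
From q7 via λ: add q0.
From q0 via λ: add q10.
No new states can be added; the closed set is {q0, q1, q2, q3, q7, q10}.

{q0, q1, q2, q3, q7, q10}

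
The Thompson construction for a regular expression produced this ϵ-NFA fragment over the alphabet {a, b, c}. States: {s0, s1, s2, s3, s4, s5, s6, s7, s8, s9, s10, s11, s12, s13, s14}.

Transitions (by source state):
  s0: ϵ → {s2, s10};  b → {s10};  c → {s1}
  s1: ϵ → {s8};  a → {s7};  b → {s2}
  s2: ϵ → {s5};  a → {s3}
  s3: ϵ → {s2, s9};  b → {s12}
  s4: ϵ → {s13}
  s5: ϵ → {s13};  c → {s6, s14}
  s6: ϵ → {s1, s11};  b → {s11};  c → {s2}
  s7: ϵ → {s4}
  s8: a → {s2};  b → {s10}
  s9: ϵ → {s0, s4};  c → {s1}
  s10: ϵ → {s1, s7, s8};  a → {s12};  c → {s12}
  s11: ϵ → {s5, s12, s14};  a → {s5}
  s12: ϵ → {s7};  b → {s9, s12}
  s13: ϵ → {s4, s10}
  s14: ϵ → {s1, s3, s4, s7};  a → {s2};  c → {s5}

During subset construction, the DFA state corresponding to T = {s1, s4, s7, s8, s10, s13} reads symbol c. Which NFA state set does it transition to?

s10 on c → {s12}.
No c-transition from s1, s4, s7, s8, s13.
Union after reading c: {s12}.
Now take the ϵ-closure:
From s12 via ϵ: add s7.
From s7 via ϵ: add s4.
From s4 via ϵ: add s13.
From s13 via ϵ: add s10.
From s10 via ϵ: add s1, s8.
No new states can be added; the closed set is {s1, s4, s7, s8, s10, s12, s13}.

{s1, s4, s7, s8, s10, s12, s13}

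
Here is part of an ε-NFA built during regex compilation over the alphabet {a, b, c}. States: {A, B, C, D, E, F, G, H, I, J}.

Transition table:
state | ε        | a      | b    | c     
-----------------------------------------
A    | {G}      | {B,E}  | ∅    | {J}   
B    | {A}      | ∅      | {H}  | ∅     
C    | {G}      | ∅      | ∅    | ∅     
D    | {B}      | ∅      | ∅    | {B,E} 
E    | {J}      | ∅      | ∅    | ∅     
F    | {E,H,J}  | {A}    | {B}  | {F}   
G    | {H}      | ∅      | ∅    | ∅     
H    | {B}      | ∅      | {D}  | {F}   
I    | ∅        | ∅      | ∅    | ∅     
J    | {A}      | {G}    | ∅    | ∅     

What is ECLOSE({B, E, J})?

Start with {B, E, J}.
From B via ε: add A.
From A via ε: add G.
From G via ε: add H.
No new states can be added; the closed set is {A, B, E, G, H, J}.

{A, B, E, G, H, J}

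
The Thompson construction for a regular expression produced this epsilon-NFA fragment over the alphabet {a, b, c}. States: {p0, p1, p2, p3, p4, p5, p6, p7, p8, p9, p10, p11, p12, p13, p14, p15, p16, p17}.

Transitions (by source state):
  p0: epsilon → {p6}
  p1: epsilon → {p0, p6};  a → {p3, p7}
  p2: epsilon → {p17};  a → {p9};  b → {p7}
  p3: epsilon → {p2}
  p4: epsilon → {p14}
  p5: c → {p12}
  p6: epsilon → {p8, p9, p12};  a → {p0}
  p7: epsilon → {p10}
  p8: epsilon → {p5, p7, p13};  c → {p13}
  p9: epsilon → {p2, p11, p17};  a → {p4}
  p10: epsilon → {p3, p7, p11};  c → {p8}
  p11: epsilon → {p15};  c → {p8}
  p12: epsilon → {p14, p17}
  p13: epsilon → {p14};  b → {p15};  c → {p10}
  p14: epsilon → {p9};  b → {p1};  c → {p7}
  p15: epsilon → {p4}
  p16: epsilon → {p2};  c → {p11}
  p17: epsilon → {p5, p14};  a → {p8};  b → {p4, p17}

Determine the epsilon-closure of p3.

Start with {p3}.
From p3 via epsilon: add p2.
From p2 via epsilon: add p17.
From p17 via epsilon: add p5, p14.
From p14 via epsilon: add p9.
From p9 via epsilon: add p11.
From p11 via epsilon: add p15.
From p15 via epsilon: add p4.
No new states can be added; the closed set is {p2, p3, p4, p5, p9, p11, p14, p15, p17}.

{p2, p3, p4, p5, p9, p11, p14, p15, p17}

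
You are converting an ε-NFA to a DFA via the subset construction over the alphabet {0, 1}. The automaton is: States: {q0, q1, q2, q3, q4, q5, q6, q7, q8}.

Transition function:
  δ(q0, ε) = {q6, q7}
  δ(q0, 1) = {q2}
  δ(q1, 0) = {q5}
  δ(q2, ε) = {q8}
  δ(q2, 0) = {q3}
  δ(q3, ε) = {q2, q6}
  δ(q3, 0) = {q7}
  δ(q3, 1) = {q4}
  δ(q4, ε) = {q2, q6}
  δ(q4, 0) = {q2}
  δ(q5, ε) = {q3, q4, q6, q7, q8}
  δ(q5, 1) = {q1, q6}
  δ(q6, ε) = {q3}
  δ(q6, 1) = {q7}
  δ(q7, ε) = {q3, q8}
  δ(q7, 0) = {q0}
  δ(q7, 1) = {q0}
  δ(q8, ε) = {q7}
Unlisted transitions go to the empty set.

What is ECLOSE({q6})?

Start with {q6}.
From q6 via ε: add q3.
From q3 via ε: add q2.
From q2 via ε: add q8.
From q8 via ε: add q7.
No new states can be added; the closed set is {q2, q3, q6, q7, q8}.

{q2, q3, q6, q7, q8}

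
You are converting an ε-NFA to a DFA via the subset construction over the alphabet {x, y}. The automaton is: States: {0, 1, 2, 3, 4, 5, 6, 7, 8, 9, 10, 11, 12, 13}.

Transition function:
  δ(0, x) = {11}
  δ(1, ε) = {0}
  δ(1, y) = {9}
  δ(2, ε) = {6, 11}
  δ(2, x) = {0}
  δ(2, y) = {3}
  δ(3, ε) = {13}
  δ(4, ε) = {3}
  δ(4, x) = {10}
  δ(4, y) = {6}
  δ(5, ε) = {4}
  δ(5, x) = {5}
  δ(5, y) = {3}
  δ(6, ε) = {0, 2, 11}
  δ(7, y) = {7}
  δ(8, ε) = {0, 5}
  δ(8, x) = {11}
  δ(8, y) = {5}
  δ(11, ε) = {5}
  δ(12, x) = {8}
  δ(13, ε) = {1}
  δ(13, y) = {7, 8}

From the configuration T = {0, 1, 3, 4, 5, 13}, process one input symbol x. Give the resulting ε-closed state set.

{0, 1, 3, 4, 5, 10, 11, 13}

0 on x → {11}.
4 on x → {10}.
5 on x → {5}.
No x-transition from 1, 3, 13.
Union after reading x: {5, 10, 11}.
Now take the ε-closure:
From 5 via ε: add 4.
From 4 via ε: add 3.
From 3 via ε: add 13.
From 13 via ε: add 1.
From 1 via ε: add 0.
No new states can be added; the closed set is {0, 1, 3, 4, 5, 10, 11, 13}.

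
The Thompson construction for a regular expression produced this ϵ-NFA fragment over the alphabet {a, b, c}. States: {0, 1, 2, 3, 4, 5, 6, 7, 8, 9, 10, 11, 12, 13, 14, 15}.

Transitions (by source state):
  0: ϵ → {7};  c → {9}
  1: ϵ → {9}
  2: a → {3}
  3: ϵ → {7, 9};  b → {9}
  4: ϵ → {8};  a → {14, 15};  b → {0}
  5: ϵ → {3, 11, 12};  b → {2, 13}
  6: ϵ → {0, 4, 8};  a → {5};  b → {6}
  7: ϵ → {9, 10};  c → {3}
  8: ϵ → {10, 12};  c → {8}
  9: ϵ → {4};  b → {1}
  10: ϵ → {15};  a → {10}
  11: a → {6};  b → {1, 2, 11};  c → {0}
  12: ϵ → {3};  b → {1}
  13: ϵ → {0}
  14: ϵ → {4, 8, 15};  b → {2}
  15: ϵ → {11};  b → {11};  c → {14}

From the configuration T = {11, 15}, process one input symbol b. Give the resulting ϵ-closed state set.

{1, 2, 3, 4, 7, 8, 9, 10, 11, 12, 15}

11 on b → {1, 2, 11}.
15 on b → {11}.
Union after reading b: {1, 2, 11}.
Now take the ϵ-closure:
From 1 via ϵ: add 9.
From 9 via ϵ: add 4.
From 4 via ϵ: add 8.
From 8 via ϵ: add 10, 12.
From 10 via ϵ: add 15.
From 12 via ϵ: add 3.
From 3 via ϵ: add 7.
No new states can be added; the closed set is {1, 2, 3, 4, 7, 8, 9, 10, 11, 12, 15}.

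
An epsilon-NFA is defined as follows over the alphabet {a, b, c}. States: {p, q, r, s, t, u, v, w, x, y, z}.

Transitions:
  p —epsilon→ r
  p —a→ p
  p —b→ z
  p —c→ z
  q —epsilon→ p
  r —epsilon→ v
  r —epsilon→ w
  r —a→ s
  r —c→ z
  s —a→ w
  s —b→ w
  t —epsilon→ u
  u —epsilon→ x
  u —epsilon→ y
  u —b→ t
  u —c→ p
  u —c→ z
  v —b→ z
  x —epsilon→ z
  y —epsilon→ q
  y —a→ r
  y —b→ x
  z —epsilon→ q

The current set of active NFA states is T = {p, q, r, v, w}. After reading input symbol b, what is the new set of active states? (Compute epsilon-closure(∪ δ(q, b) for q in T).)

p on b → {z}.
v on b → {z}.
No b-transition from q, r, w.
Union after reading b: {z}.
Now take the epsilon-closure:
From z via epsilon: add q.
From q via epsilon: add p.
From p via epsilon: add r.
From r via epsilon: add v, w.
No new states can be added; the closed set is {p, q, r, v, w, z}.

{p, q, r, v, w, z}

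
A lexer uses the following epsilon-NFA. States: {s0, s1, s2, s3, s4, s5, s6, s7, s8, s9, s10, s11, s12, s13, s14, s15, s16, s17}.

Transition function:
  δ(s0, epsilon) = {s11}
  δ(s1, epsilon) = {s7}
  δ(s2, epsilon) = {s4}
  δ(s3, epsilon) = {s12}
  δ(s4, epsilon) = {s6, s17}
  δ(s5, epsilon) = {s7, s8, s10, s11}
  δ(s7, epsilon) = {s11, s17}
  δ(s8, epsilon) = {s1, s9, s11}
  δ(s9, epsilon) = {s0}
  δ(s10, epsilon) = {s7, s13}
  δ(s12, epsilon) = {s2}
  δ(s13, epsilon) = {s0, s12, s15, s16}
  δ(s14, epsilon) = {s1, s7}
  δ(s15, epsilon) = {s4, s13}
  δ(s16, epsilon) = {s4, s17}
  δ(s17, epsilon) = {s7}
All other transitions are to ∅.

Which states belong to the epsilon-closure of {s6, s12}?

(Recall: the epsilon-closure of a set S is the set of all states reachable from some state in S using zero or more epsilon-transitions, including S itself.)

Start with {s6, s12}.
From s12 via epsilon: add s2.
From s2 via epsilon: add s4.
From s4 via epsilon: add s17.
From s17 via epsilon: add s7.
From s7 via epsilon: add s11.
No new states can be added; the closed set is {s2, s4, s6, s7, s11, s12, s17}.

{s2, s4, s6, s7, s11, s12, s17}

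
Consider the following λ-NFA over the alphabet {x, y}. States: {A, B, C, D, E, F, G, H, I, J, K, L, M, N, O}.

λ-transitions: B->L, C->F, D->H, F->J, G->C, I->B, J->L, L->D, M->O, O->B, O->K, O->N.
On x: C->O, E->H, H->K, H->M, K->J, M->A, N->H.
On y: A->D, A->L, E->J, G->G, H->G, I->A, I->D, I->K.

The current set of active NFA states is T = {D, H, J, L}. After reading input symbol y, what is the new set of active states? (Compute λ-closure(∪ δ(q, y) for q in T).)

H on y → {G}.
No y-transition from D, J, L.
Union after reading y: {G}.
Now take the λ-closure:
From G via λ: add C.
From C via λ: add F.
From F via λ: add J.
From J via λ: add L.
From L via λ: add D.
From D via λ: add H.
No new states can be added; the closed set is {C, D, F, G, H, J, L}.

{C, D, F, G, H, J, L}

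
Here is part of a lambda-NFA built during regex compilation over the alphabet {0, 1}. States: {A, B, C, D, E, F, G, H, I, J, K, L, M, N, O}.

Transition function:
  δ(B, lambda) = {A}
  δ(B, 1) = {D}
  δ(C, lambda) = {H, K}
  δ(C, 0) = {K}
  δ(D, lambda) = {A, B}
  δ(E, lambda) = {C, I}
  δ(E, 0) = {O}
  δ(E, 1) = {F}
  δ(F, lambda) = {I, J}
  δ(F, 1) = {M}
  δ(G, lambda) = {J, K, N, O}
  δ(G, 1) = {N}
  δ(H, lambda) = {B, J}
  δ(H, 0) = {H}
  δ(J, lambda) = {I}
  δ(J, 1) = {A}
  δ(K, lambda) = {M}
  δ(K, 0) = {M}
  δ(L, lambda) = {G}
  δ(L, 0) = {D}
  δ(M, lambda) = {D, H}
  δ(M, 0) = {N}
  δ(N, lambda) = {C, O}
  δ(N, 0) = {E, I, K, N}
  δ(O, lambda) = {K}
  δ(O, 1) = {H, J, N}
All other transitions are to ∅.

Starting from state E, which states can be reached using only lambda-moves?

Start with {E}.
From E via lambda: add C, I.
From C via lambda: add H, K.
From H via lambda: add B, J.
From K via lambda: add M.
From B via lambda: add A.
From M via lambda: add D.
No new states can be added; the closed set is {A, B, C, D, E, H, I, J, K, M}.

{A, B, C, D, E, H, I, J, K, M}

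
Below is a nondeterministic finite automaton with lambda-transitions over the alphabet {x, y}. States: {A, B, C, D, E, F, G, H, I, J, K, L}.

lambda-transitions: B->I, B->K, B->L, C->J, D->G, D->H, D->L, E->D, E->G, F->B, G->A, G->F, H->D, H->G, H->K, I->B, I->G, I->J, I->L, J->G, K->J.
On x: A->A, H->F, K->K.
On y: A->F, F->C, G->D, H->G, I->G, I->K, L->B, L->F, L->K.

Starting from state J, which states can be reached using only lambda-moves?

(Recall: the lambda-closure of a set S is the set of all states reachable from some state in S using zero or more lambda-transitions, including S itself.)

Start with {J}.
From J via lambda: add G.
From G via lambda: add A, F.
From F via lambda: add B.
From B via lambda: add I, K, L.
No new states can be added; the closed set is {A, B, F, G, I, J, K, L}.

{A, B, F, G, I, J, K, L}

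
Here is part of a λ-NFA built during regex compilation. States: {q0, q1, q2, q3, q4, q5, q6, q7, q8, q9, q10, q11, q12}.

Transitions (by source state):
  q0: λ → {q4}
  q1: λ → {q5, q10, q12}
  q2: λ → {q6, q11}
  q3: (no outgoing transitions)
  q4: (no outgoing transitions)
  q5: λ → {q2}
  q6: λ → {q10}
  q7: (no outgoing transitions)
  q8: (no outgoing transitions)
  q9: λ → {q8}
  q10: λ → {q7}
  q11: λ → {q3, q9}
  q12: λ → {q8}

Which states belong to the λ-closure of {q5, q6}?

Start with {q5, q6}.
From q5 via λ: add q2.
From q6 via λ: add q10.
From q2 via λ: add q11.
From q10 via λ: add q7.
From q11 via λ: add q3, q9.
From q9 via λ: add q8.
No new states can be added; the closed set is {q2, q3, q5, q6, q7, q8, q9, q10, q11}.

{q2, q3, q5, q6, q7, q8, q9, q10, q11}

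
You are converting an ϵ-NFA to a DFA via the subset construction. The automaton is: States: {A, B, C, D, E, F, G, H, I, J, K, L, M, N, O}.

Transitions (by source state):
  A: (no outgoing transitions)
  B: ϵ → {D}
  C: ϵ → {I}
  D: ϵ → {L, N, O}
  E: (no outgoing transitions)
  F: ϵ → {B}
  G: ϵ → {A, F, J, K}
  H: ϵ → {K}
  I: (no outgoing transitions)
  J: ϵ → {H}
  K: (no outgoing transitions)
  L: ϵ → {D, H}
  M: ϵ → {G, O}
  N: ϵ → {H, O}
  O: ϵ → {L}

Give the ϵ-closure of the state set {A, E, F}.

{A, B, D, E, F, H, K, L, N, O}

Start with {A, E, F}.
From F via ϵ: add B.
From B via ϵ: add D.
From D via ϵ: add L, N, O.
From L via ϵ: add H.
From H via ϵ: add K.
No new states can be added; the closed set is {A, B, D, E, F, H, K, L, N, O}.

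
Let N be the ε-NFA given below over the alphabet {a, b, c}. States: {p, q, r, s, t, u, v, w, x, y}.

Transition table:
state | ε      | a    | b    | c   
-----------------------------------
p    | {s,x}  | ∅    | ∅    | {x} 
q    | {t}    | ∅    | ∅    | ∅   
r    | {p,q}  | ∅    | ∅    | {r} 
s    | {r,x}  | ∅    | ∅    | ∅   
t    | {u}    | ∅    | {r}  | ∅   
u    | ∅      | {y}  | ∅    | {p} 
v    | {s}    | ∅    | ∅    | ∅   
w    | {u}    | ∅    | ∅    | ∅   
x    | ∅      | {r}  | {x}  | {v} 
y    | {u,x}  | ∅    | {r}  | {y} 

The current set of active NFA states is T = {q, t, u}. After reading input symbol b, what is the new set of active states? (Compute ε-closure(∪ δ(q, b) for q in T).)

t on b → {r}.
No b-transition from q, u.
Union after reading b: {r}.
Now take the ε-closure:
From r via ε: add p, q.
From p via ε: add s, x.
From q via ε: add t.
From t via ε: add u.
No new states can be added; the closed set is {p, q, r, s, t, u, x}.

{p, q, r, s, t, u, x}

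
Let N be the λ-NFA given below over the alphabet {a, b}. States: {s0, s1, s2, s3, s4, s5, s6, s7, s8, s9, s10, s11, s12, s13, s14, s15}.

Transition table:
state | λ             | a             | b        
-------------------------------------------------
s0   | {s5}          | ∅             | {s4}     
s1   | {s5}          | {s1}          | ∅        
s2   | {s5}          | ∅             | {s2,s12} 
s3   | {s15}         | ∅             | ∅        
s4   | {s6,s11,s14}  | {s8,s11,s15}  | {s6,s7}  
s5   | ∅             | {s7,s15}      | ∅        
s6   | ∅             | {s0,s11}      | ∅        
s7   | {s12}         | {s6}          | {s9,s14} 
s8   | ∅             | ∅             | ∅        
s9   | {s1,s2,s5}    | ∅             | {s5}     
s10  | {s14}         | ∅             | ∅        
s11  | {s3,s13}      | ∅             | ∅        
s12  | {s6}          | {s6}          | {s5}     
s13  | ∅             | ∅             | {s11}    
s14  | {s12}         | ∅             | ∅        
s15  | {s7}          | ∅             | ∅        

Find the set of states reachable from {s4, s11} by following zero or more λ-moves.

Start with {s4, s11}.
From s4 via λ: add s6, s14.
From s11 via λ: add s3, s13.
From s3 via λ: add s15.
From s14 via λ: add s12.
From s15 via λ: add s7.
No new states can be added; the closed set is {s3, s4, s6, s7, s11, s12, s13, s14, s15}.

{s3, s4, s6, s7, s11, s12, s13, s14, s15}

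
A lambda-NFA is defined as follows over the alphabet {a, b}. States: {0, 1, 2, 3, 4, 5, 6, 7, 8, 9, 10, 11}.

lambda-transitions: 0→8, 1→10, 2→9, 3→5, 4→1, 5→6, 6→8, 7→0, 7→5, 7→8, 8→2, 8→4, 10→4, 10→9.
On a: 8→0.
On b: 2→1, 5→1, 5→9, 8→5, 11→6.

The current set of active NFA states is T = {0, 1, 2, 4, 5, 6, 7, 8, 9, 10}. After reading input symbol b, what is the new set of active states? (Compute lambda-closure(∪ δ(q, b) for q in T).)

{1, 2, 4, 5, 6, 8, 9, 10}

2 on b → {1}.
5 on b → {1, 9}.
8 on b → {5}.
No b-transition from 0, 1, 4, 6, 7, 9, 10.
Union after reading b: {1, 5, 9}.
Now take the lambda-closure:
From 1 via lambda: add 10.
From 5 via lambda: add 6.
From 6 via lambda: add 8.
From 10 via lambda: add 4.
From 8 via lambda: add 2.
No new states can be added; the closed set is {1, 2, 4, 5, 6, 8, 9, 10}.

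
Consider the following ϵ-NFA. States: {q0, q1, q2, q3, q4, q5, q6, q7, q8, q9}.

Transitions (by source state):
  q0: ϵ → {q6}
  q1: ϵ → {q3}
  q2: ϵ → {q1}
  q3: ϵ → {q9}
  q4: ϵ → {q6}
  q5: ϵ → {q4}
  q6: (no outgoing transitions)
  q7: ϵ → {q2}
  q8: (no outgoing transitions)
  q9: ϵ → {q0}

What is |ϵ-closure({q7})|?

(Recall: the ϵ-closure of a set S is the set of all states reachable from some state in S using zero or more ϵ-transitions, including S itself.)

7

Start with {q7}.
From q7 via ϵ: add q2.
From q2 via ϵ: add q1.
From q1 via ϵ: add q3.
From q3 via ϵ: add q9.
From q9 via ϵ: add q0.
From q0 via ϵ: add q6.
ϵ-closure = {q0, q1, q2, q3, q6, q7, q9}, which has 7 states.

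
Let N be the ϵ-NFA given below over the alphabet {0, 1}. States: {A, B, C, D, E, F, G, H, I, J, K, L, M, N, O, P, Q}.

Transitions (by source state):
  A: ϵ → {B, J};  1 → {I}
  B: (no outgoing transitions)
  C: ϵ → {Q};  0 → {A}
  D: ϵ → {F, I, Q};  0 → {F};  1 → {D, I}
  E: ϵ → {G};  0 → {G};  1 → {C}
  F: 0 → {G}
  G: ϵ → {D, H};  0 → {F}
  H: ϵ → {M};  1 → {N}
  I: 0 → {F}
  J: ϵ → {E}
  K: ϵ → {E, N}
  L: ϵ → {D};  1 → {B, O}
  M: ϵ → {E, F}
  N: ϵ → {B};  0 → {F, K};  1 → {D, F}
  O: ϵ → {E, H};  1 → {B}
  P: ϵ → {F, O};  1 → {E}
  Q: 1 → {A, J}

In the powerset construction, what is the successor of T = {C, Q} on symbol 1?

{A, B, D, E, F, G, H, I, J, M, Q}

Q on 1 → {A, J}.
No 1-transition from C.
Union after reading 1: {A, J}.
Now take the ϵ-closure:
From A via ϵ: add B.
From J via ϵ: add E.
From E via ϵ: add G.
From G via ϵ: add D, H.
From D via ϵ: add F, I, Q.
From H via ϵ: add M.
No new states can be added; the closed set is {A, B, D, E, F, G, H, I, J, M, Q}.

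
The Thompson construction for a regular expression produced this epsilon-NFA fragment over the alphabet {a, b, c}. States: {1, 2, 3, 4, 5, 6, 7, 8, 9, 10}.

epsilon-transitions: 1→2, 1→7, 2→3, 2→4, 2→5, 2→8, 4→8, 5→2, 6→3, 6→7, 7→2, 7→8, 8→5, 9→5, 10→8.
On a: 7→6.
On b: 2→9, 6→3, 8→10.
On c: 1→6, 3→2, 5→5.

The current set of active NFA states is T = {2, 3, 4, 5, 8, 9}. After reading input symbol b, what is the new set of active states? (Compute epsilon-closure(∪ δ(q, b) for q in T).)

{2, 3, 4, 5, 8, 9, 10}

2 on b → {9}.
8 on b → {10}.
No b-transition from 3, 4, 5, 9.
Union after reading b: {9, 10}.
Now take the epsilon-closure:
From 9 via epsilon: add 5.
From 10 via epsilon: add 8.
From 5 via epsilon: add 2.
From 2 via epsilon: add 3, 4.
No new states can be added; the closed set is {2, 3, 4, 5, 8, 9, 10}.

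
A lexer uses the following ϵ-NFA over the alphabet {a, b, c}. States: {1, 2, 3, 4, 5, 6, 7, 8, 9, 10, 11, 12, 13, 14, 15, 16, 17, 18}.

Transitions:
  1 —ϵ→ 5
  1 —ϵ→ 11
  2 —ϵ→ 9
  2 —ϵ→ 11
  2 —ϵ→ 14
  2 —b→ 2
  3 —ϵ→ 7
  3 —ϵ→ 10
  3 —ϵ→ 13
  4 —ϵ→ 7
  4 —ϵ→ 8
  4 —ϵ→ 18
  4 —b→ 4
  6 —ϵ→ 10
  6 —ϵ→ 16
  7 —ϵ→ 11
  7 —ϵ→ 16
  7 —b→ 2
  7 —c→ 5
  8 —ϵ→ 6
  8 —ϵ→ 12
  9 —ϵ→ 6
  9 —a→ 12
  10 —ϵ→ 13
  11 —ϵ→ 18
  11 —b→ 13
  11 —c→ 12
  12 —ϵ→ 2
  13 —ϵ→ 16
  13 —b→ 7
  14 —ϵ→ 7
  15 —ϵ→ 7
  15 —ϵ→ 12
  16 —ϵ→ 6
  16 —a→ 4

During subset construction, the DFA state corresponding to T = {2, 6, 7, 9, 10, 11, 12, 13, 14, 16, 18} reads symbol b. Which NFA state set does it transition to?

{2, 6, 7, 9, 10, 11, 13, 14, 16, 18}

2 on b → {2}.
7 on b → {2}.
11 on b → {13}.
13 on b → {7}.
No b-transition from 6, 9, 10, 12, 14, 16, 18.
Union after reading b: {2, 7, 13}.
Now take the ϵ-closure:
From 2 via ϵ: add 9, 11, 14.
From 7 via ϵ: add 16.
From 9 via ϵ: add 6.
From 11 via ϵ: add 18.
From 6 via ϵ: add 10.
No new states can be added; the closed set is {2, 6, 7, 9, 10, 11, 13, 14, 16, 18}.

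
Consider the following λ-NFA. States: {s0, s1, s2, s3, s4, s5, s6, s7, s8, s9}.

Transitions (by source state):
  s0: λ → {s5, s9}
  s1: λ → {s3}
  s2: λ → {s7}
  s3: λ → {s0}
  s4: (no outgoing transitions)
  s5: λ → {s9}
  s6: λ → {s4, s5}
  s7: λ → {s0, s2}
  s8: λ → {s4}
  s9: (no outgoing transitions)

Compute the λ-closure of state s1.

Start with {s1}.
From s1 via λ: add s3.
From s3 via λ: add s0.
From s0 via λ: add s5, s9.
No new states can be added; the closed set is {s0, s1, s3, s5, s9}.

{s0, s1, s3, s5, s9}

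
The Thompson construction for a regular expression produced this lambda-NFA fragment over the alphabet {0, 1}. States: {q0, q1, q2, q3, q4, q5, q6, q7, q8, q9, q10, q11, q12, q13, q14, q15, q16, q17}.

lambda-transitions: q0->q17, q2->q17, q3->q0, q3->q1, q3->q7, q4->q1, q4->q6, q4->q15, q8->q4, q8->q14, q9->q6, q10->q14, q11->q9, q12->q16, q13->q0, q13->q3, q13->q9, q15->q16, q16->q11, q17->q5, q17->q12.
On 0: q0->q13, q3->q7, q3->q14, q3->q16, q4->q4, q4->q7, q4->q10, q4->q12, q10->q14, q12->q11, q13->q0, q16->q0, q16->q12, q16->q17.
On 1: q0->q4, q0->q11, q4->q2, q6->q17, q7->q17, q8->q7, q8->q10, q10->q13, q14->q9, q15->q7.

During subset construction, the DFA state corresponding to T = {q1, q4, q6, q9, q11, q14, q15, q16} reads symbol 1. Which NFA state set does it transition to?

{q2, q5, q6, q7, q9, q11, q12, q16, q17}

q4 on 1 → {q2}.
q6 on 1 → {q17}.
q14 on 1 → {q9}.
q15 on 1 → {q7}.
No 1-transition from q1, q9, q11, q16.
Union after reading 1: {q2, q7, q9, q17}.
Now take the lambda-closure:
From q9 via lambda: add q6.
From q17 via lambda: add q5, q12.
From q12 via lambda: add q16.
From q16 via lambda: add q11.
No new states can be added; the closed set is {q2, q5, q6, q7, q9, q11, q12, q16, q17}.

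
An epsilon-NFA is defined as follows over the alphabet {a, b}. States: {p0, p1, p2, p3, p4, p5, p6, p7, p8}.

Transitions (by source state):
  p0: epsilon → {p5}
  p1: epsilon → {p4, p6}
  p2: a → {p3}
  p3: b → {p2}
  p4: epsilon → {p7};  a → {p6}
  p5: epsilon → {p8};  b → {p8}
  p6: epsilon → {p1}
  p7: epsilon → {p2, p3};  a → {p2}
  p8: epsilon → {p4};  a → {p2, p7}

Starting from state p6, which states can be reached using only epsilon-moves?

Start with {p6}.
From p6 via epsilon: add p1.
From p1 via epsilon: add p4.
From p4 via epsilon: add p7.
From p7 via epsilon: add p2, p3.
No new states can be added; the closed set is {p1, p2, p3, p4, p6, p7}.

{p1, p2, p3, p4, p6, p7}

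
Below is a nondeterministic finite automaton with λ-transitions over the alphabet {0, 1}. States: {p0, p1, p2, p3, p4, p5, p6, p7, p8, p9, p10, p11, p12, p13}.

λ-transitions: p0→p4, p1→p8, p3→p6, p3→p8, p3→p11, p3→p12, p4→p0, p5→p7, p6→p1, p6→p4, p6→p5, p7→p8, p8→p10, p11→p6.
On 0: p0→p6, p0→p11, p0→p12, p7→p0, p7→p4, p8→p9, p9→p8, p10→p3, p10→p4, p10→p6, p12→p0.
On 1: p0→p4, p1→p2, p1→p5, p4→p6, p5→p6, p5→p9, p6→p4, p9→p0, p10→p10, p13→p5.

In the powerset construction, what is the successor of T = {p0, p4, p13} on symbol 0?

p0 on 0 → {p6, p11, p12}.
No 0-transition from p4, p13.
Union after reading 0: {p6, p11, p12}.
Now take the λ-closure:
From p6 via λ: add p1, p4, p5.
From p1 via λ: add p8.
From p4 via λ: add p0.
From p5 via λ: add p7.
From p8 via λ: add p10.
No new states can be added; the closed set is {p0, p1, p4, p5, p6, p7, p8, p10, p11, p12}.

{p0, p1, p4, p5, p6, p7, p8, p10, p11, p12}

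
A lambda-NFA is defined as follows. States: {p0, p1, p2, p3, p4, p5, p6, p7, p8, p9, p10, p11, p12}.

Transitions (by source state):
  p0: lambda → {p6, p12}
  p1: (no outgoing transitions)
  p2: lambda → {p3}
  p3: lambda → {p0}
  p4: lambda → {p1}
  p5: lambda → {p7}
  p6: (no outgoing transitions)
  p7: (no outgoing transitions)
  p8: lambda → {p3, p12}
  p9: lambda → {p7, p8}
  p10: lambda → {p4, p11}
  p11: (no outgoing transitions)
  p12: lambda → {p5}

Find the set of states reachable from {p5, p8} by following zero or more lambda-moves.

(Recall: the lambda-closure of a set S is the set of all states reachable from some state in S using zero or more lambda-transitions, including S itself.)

{p0, p3, p5, p6, p7, p8, p12}

Start with {p5, p8}.
From p5 via lambda: add p7.
From p8 via lambda: add p3, p12.
From p3 via lambda: add p0.
From p0 via lambda: add p6.
No new states can be added; the closed set is {p0, p3, p5, p6, p7, p8, p12}.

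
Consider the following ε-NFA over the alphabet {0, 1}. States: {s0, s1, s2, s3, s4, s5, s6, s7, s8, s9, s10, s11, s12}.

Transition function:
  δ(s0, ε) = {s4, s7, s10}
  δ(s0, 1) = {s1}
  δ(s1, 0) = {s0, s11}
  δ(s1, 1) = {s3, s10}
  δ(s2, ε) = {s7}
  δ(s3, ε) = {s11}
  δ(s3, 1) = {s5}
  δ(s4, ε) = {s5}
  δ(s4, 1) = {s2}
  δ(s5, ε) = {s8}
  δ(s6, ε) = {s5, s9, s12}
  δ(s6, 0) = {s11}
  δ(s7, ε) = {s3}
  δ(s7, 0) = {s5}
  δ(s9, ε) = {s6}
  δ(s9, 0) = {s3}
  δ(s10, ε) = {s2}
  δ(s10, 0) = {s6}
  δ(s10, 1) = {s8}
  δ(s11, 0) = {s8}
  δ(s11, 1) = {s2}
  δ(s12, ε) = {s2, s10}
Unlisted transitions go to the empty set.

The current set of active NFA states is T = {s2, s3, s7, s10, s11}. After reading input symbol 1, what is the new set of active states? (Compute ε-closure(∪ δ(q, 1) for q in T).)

{s2, s3, s5, s7, s8, s11}

s3 on 1 → {s5}.
s10 on 1 → {s8}.
s11 on 1 → {s2}.
No 1-transition from s2, s7.
Union after reading 1: {s2, s5, s8}.
Now take the ε-closure:
From s2 via ε: add s7.
From s7 via ε: add s3.
From s3 via ε: add s11.
No new states can be added; the closed set is {s2, s3, s5, s7, s8, s11}.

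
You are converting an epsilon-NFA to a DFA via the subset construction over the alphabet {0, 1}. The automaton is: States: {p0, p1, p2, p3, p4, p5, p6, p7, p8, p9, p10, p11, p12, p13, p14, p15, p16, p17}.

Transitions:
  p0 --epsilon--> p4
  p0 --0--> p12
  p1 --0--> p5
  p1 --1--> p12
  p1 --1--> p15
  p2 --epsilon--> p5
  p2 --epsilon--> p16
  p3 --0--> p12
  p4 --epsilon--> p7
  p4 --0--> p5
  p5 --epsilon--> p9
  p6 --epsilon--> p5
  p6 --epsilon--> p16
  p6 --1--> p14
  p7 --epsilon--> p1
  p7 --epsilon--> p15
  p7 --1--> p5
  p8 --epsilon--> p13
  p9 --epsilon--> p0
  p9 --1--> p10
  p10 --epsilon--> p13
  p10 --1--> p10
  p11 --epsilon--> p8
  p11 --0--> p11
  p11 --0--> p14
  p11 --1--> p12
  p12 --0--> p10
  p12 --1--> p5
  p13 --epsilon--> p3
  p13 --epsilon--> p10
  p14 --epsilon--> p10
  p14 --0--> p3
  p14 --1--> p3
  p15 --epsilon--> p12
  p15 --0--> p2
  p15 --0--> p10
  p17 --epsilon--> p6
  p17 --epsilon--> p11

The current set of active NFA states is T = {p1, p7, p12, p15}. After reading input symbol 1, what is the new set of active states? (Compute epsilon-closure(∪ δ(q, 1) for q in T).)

p1 on 1 → {p12, p15}.
p7 on 1 → {p5}.
p12 on 1 → {p5}.
No 1-transition from p15.
Union after reading 1: {p5, p12, p15}.
Now take the epsilon-closure:
From p5 via epsilon: add p9.
From p9 via epsilon: add p0.
From p0 via epsilon: add p4.
From p4 via epsilon: add p7.
From p7 via epsilon: add p1.
No new states can be added; the closed set is {p0, p1, p4, p5, p7, p9, p12, p15}.

{p0, p1, p4, p5, p7, p9, p12, p15}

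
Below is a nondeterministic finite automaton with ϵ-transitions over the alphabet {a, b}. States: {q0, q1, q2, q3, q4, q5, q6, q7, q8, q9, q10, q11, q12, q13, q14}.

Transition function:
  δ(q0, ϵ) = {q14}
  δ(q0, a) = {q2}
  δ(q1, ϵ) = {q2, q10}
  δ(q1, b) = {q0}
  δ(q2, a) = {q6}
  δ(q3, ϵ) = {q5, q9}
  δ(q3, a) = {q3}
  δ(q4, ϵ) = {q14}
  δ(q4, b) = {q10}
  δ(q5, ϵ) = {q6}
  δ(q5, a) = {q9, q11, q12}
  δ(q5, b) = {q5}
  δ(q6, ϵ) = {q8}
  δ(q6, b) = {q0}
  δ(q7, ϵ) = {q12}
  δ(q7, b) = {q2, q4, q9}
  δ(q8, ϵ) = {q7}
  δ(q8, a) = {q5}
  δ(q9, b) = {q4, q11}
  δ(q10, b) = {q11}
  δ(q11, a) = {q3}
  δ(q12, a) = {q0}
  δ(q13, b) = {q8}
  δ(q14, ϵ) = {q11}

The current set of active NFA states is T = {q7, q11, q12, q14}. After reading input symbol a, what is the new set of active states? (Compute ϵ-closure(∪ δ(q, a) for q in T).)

{q0, q3, q5, q6, q7, q8, q9, q11, q12, q14}

q11 on a → {q3}.
q12 on a → {q0}.
No a-transition from q7, q14.
Union after reading a: {q0, q3}.
Now take the ϵ-closure:
From q0 via ϵ: add q14.
From q3 via ϵ: add q5, q9.
From q5 via ϵ: add q6.
From q14 via ϵ: add q11.
From q6 via ϵ: add q8.
From q8 via ϵ: add q7.
From q7 via ϵ: add q12.
No new states can be added; the closed set is {q0, q3, q5, q6, q7, q8, q9, q11, q12, q14}.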